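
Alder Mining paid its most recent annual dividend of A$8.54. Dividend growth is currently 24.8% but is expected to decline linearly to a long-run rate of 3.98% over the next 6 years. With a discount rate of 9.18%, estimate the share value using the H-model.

H-model: P₀ = D₀[(1+g_L) + H(g_S−g_L)]/(r−g_L), with H = 6/2 = 3.
P₀ = 8.54 × [(1+0.0398) + 3×(0.248−0.0398)] / (0.0918−0.0398)
   = 8.54 × 1.6644 / 0.052 = 273.3457

A$273.35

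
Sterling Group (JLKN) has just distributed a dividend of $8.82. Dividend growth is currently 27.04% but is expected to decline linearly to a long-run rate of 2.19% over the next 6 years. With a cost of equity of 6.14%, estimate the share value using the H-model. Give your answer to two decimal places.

$394.64

H-model: P₀ = D₀[(1+g_L) + H(g_S−g_L)]/(r−g_L), with H = 6/2 = 3.
P₀ = 8.82 × [(1+0.0219) + 3×(0.2704−0.0219)] / (0.0614−0.0219)
   = 8.82 × 1.7674 / 0.0395 = 394.6448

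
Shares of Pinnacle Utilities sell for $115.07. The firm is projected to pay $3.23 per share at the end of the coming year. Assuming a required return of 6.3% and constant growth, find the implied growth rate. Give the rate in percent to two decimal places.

From P₀ = D₁/(r − g), the implied growth is g = r − D₁/P₀.
g = 0.063 − 3.23/115.07 = 0.063 − 0.02807 = 0.03493

3.49%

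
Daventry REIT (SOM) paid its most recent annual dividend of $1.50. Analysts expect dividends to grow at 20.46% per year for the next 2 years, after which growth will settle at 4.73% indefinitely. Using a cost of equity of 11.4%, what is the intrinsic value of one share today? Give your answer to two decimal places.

$30.92

Two-stage DDM. Project D₁…D_2 at 0.2046, terminal growth 0.0473, discount at r = 0.114.
D_1 = 1.8069
D_2 = 2.1766
Terminal value at t=2: TV = D_3/(r−g) = 2.2795/(0.114−0.0473) = 34.1761
P₀ = 1.8069/(1+0.114)^1 + 2.1766/(1+0.114)^2 + 34.1761/(1+0.114)^2 = 30.9151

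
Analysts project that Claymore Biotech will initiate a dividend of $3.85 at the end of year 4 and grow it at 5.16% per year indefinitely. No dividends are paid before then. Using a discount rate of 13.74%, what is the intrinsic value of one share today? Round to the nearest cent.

$30.50

Deferred-dividend DDM. At t=3 the remaining stream is a growing perpetuity with first payment D_4 = 3.85.
V_3 = D_4/(r−g) = 3.85/(0.1374−0.0516) = 44.8718
P₀ = V_3/(1+r)^3 = 44.8718/(1+0.1374)^3 = 30.4954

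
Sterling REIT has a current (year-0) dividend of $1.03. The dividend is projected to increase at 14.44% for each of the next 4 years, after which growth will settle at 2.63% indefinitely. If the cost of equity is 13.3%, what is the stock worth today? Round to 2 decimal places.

$14.54

Two-stage DDM. Project D₁…D_4 at 0.1444, terminal growth 0.0263, discount at r = 0.133.
D_1 = 1.1787
D_2 = 1.3489
D_3 = 1.5437
D_4 = 1.7666
Terminal value at t=4: TV = D_5/(r−g) = 1.8131/(0.133−0.0263) = 16.9925
P₀ = 1.1787/(1+0.133)^1 + 1.3489/(1+0.133)^2 + 1.5437/(1+0.133)^3 + 1.7666/(1+0.133)^4 + 16.9925/(1+0.133)^4 = 14.5366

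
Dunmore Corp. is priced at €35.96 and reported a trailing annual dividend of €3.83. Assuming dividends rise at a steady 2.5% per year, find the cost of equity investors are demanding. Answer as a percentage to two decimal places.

Rearranging the constant-growth DDM: r = D₁/P₀ + g.
D₁ = 3.83 × (1 + 0.025) = 3.9257.
r = 3.9257 / 35.96 + 0.025 = 0.10917 + 0.025 = 0.13417

13.42%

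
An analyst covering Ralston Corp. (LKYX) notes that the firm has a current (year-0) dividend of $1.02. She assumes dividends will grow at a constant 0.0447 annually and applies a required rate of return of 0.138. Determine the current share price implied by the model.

Gordon growth model: P₀ = D₁/(r − g). D₁ = 1.02 × (1 + 0.0447) = 1.0656.
P₀ = 1.0656 / (0.138 − 0.0447) = 1.0656 / 0.0933 = 11.4212

$11.42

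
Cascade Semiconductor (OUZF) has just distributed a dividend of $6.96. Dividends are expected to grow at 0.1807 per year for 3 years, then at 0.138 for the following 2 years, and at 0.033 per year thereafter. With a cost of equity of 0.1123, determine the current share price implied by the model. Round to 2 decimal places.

Three-stage DDM. Project D₁…D_5; terminal Gordon value at t=5 with g = 0.033; discount at r = 0.1123.
D_1 = 8.2177
D_2 = 9.7026
D_3 = 11.4559
D_4 = 13.0368
D_5 = 14.8359
TV_5 = 15.3254/(0.1123−0.033) = 193.2589
P₀ = Σ Dₜ/(1+r)ᵗ + TV_5/(1+r)^5 = 154.2944

$154.29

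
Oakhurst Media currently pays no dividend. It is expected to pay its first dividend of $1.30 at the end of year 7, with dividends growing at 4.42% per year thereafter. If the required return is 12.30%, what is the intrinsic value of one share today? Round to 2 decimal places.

$8.23

Deferred-dividend DDM. At t=6 the remaining stream is a growing perpetuity with first payment D_7 = 1.30.
V_6 = D_7/(r−g) = 1.30/(0.123−0.0442) = 16.4975
P₀ = V_6/(1+r)^6 = 16.4975/(1+0.123)^6 = 8.2251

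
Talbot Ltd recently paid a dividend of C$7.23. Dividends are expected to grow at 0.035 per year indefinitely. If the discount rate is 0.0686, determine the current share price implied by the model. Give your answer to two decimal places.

Gordon growth model: P₀ = D₁/(r − g). D₁ = 7.23 × (1 + 0.035) = 7.4830.
P₀ = 7.4830 / (0.0686 − 0.035) = 7.4830 / 0.0336 = 222.7098

C$222.71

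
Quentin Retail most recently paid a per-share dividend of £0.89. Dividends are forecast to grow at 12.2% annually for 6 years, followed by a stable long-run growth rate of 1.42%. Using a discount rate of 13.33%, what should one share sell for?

£12.29

Two-stage DDM. Project D₁…D_6 at 0.122, terminal growth 0.0142, discount at r = 0.1333.
D_1 = 0.9986
D_2 = 1.1204
D_3 = 1.2571
D_4 = 1.4105
D_5 = 1.5825
D_6 = 1.7756
Terminal value at t=6: TV = D_7/(r−g) = 1.8008/(0.1333−0.0142) = 15.1203
P₀ = 0.9986/(1+0.1333)^1 + 1.1204/(1+0.1333)^2 + 1.2571/(1+0.1333)^3 + 1.4105/(1+0.1333)^4 + 1.5825/(1+0.1333)^5 + 1.7756/(1+0.1333)^6 + 15.1203/(1+0.1333)^6 = 12.2933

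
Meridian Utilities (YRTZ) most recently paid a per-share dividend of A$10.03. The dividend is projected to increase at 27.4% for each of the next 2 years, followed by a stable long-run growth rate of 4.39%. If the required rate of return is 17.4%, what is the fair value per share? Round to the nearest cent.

A$117.47

Two-stage DDM. Project D₁…D_2 at 0.274, terminal growth 0.0439, discount at r = 0.174.
D_1 = 12.7782
D_2 = 16.2795
Terminal value at t=2: TV = D_3/(r−g) = 16.9941/(0.174−0.0439) = 130.6235
P₀ = 12.7782/(1+0.174)^1 + 16.2795/(1+0.174)^2 + 130.6235/(1+0.174)^2 = 117.4689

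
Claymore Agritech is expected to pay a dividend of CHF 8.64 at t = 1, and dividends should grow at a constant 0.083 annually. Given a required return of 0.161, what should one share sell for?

Gordon growth model: P₀ = D₁/(r − g), with D₁ = 8.64 given directly.
P₀ = 8.6400 / (0.161 − 0.083) = 8.6400 / 0.078 = 110.7692

CHF 110.77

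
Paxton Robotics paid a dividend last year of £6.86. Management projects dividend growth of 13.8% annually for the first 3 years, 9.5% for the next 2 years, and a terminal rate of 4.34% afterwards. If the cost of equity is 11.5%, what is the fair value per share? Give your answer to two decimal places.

Three-stage DDM. Project D₁…D_5; terminal Gordon value at t=5 with g = 0.0434; discount at r = 0.115.
D_1 = 7.8067
D_2 = 8.8840
D_3 = 10.1100
D_4 = 11.0704
D_5 = 12.1221
TV_5 = 12.6482/(0.115−0.0434) = 176.6513
P₀ = Σ Dₜ/(1+r)ᵗ + TV_5/(1+r)^5 = 138.1418

£138.14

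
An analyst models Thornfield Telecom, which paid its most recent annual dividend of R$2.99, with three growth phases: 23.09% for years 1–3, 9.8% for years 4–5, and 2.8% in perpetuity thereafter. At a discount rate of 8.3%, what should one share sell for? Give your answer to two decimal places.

R$104.95

Three-stage DDM. Project D₁…D_5; terminal Gordon value at t=5 with g = 0.028; discount at r = 0.083.
D_1 = 3.6804
D_2 = 4.5302
D_3 = 5.5762
D_4 = 6.1227
D_5 = 6.7227
TV_5 = 6.9109/(0.083−0.028) = 125.6535
P₀ = Σ Dₜ/(1+r)ᵗ + TV_5/(1+r)^5 = 104.9534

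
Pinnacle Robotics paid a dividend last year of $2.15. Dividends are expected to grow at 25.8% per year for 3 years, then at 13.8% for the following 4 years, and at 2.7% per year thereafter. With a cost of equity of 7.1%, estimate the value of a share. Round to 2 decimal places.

$128.90

Three-stage DDM. Project D₁…D_7; terminal Gordon value at t=7 with g = 0.027; discount at r = 0.071.
D_1 = 2.7047
D_2 = 3.4025
D_3 = 4.2804
D_4 = 4.8711
D_5 = 5.5433
D_6 = 6.3082
D_7 = 7.1788
TV_7 = 7.3726/(0.071−0.027) = 167.5588
P₀ = Σ Dₜ/(1+r)ᵗ + TV_7/(1+r)^7 = 128.9006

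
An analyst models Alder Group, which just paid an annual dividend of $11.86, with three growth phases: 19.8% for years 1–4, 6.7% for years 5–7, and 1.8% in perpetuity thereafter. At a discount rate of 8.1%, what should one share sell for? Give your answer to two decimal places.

Three-stage DDM. Project D₁…D_7; terminal Gordon value at t=7 with g = 0.018; discount at r = 0.081.
D_1 = 14.2083
D_2 = 17.0215
D_3 = 20.3918
D_4 = 24.4294
D_5 = 26.0661
D_6 = 27.8125
D_7 = 29.6760
TV_7 = 30.2102/(0.081−0.018) = 479.5263
P₀ = Σ Dₜ/(1+r)ᵗ + TV_7/(1+r)^7 = 392.0264

$392.03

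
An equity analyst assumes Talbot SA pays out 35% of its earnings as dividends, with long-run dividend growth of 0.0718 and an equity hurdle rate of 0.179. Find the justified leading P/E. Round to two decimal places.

3.26

Justified leading P/E = b/(r−g) = 0.35/(0.179−0.0718) = 3.2649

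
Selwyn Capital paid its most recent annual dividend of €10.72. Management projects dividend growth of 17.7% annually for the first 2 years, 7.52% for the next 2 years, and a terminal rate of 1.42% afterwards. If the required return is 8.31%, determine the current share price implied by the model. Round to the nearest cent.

Three-stage DDM. Project D₁…D_4; terminal Gordon value at t=4 with g = 0.0142; discount at r = 0.0831.
D_1 = 12.6174
D_2 = 14.8507
D_3 = 15.9675
D_4 = 17.1683
TV_4 = 17.4120/(0.0831−0.0142) = 252.7148
P₀ = Σ Dₜ/(1+r)ᵗ + TV_4/(1+r)^4 = 232.9864

€232.99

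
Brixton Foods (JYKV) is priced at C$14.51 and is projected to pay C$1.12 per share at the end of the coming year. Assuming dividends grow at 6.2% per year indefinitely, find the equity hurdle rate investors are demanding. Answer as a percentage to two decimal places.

13.92%

Rearranging the constant-growth DDM: r = D₁/P₀ + g.
r = 1.1200 / 14.51 + 0.062 = 0.07719 + 0.062 = 0.13919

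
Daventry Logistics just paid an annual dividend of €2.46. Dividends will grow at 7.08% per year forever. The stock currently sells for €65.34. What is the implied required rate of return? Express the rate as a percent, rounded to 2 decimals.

Rearranging the constant-growth DDM: r = D₁/P₀ + g.
D₁ = 2.46 × (1 + 0.0708) = 2.6342.
r = 2.6342 / 65.34 + 0.0708 = 0.04031 + 0.0708 = 0.11111

11.11%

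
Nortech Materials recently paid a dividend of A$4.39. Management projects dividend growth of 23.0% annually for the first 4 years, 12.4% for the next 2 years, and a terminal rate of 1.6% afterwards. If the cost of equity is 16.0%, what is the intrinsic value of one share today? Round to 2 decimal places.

A$67.72

Three-stage DDM. Project D₁…D_6; terminal Gordon value at t=6 with g = 0.016; discount at r = 0.16.
D_1 = 5.3997
D_2 = 6.6416
D_3 = 8.1692
D_4 = 10.0481
D_5 = 11.2941
D_6 = 12.6946
TV_6 = 12.8977/(0.16−0.016) = 89.5672
P₀ = Σ Dₜ/(1+r)ᵗ + TV_6/(1+r)^6 = 67.7237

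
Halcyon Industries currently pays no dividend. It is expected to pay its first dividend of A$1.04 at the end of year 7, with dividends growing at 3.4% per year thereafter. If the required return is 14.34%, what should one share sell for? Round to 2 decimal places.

Deferred-dividend DDM. At t=6 the remaining stream is a growing perpetuity with first payment D_7 = 1.04.
V_6 = D_7/(r−g) = 1.04/(0.1434−0.034) = 9.5064
P₀ = V_6/(1+r)^6 = 9.5064/(1+0.1434)^6 = 4.2543

A$4.25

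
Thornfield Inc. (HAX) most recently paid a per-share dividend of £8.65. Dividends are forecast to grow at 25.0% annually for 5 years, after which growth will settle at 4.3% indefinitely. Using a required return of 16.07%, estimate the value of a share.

£165.36

Two-stage DDM. Project D₁…D_5 at 0.25, terminal growth 0.043, discount at r = 0.1607.
D_1 = 10.8125
D_2 = 13.5156
D_3 = 16.8945
D_4 = 21.1182
D_5 = 26.3977
Terminal value at t=5: TV = D_6/(r−g) = 27.5328/(0.1607−0.043) = 233.9236
P₀ = 10.8125/(1+0.1607)^1 + 13.5156/(1+0.1607)^2 + 16.8945/(1+0.1607)^3 + 21.1182/(1+0.1607)^4 + 26.3977/(1+0.1607)^5 + 233.9236/(1+0.1607)^5 = 165.3561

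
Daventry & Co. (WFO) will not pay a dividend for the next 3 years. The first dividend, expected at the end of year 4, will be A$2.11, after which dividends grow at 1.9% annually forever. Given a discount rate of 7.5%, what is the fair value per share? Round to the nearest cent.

A$30.33

Deferred-dividend DDM. At t=3 the remaining stream is a growing perpetuity with first payment D_4 = 2.11.
V_3 = D_4/(r−g) = 2.11/(0.075−0.019) = 37.6786
P₀ = V_3/(1+r)^3 = 37.6786/(1+0.075)^3 = 30.3298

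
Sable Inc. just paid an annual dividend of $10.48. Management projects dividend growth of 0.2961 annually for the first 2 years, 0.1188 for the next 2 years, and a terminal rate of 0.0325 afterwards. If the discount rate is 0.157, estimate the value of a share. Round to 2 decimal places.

Three-stage DDM. Project D₁…D_4; terminal Gordon value at t=4 with g = 0.0325; discount at r = 0.157.
D_1 = 13.5831
D_2 = 17.6051
D_3 = 19.6966
D_4 = 22.0365
TV_4 = 22.7527/(0.157−0.0325) = 182.7528
P₀ = Σ Dₜ/(1+r)ᵗ + TV_4/(1+r)^4 = 151.8895

$151.89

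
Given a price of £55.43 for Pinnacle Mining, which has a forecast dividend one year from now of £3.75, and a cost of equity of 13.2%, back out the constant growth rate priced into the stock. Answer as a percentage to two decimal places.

6.43%

From P₀ = D₁/(r − g), the implied growth is g = r − D₁/P₀.
g = 0.132 − 3.75/55.43 = 0.132 − 0.06765 = 0.06435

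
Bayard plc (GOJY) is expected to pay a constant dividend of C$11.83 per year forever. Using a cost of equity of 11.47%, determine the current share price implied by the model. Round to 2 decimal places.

Zero-growth DDM (perpetuity): P₀ = D/r = 11.83 / 0.1147 = 103.1386

C$103.14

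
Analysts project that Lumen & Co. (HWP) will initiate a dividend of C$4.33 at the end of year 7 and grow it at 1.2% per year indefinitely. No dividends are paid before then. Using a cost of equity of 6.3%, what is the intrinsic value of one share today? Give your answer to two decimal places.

Deferred-dividend DDM. At t=6 the remaining stream is a growing perpetuity with first payment D_7 = 4.33.
V_6 = D_7/(r−g) = 4.33/(0.063−0.012) = 84.9020
P₀ = V_6/(1+r)^6 = 84.9020/(1+0.063)^6 = 58.8462

C$58.85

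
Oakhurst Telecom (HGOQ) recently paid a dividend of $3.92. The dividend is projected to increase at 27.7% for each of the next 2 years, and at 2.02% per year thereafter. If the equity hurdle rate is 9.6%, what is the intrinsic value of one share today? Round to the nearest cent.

$81.51

Two-stage DDM. Project D₁…D_2 at 0.277, terminal growth 0.0202, discount at r = 0.096.
D_1 = 5.0058
D_2 = 6.3925
Terminal value at t=2: TV = D_3/(r−g) = 6.5216/(0.096−0.0202) = 86.0367
P₀ = 5.0058/(1+0.096)^1 + 6.3925/(1+0.096)^2 + 86.0367/(1+0.096)^2 = 81.5137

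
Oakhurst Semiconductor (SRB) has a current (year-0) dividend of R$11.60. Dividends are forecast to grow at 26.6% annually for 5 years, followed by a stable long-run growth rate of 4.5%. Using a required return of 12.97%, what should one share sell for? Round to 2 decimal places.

Two-stage DDM. Project D₁…D_5 at 0.266, terminal growth 0.045, discount at r = 0.1297.
D_1 = 14.6856
D_2 = 18.5920
D_3 = 23.5374
D_4 = 29.7984
D_5 = 37.7248
Terminal value at t=5: TV = D_6/(r−g) = 39.4224/(0.1297−0.045) = 465.4354
P₀ = 14.6856/(1+0.1297)^1 + 18.5920/(1+0.1297)^2 + 23.5374/(1+0.1297)^3 + 29.7984/(1+0.1297)^4 + 37.7248/(1+0.1297)^5 + 465.4354/(1+0.1297)^5 = 335.6465

R$335.65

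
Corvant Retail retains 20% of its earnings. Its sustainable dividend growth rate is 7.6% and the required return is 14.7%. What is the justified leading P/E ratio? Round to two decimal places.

11.27

Payout ratio b = 1 − 0.20 = 0.80.
Justified leading P/E = b/(r−g) = 0.80/(0.147−0.076) = 11.2676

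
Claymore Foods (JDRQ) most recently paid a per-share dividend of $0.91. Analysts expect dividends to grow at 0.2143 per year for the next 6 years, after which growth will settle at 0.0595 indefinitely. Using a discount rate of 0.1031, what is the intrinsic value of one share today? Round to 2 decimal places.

$47.09

Two-stage DDM. Project D₁…D_6 at 0.2143, terminal growth 0.0595, discount at r = 0.1031.
D_1 = 1.1050
D_2 = 1.3418
D_3 = 1.6294
D_4 = 1.9785
D_5 = 2.4025
D_6 = 2.9174
Terminal value at t=6: TV = D_7/(r−g) = 3.0910/(0.1031−0.0595) = 70.8944
P₀ = 1.1050/(1+0.1031)^1 + 1.3418/(1+0.1031)^2 + 1.6294/(1+0.1031)^3 + 1.9785/(1+0.1031)^4 + 2.4025/(1+0.1031)^5 + 2.9174/(1+0.1031)^6 + 70.8944/(1+0.1031)^6 = 47.0927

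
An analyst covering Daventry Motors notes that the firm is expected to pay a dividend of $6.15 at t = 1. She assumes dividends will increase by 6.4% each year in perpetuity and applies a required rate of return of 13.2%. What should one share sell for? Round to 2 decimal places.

Gordon growth model: P₀ = D₁/(r − g), with D₁ = 6.15 given directly.
P₀ = 6.1500 / (0.132 − 0.064) = 6.1500 / 0.068 = 90.4412

$90.44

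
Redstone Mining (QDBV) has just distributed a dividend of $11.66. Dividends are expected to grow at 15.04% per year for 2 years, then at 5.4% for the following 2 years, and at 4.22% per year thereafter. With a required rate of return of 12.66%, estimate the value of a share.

$177.48

Three-stage DDM. Project D₁…D_4; terminal Gordon value at t=4 with g = 0.0422; discount at r = 0.1266.
D_1 = 13.4137
D_2 = 15.4311
D_3 = 16.2644
D_4 = 17.1426
TV_4 = 17.8661/(0.1266−0.0422) = 211.6831
P₀ = Σ Dₜ/(1+r)ᵗ + TV_4/(1+r)^4 = 177.4835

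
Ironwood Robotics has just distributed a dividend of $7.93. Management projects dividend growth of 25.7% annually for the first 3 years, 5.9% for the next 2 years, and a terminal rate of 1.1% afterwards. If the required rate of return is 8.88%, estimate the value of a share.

$205.34

Three-stage DDM. Project D₁…D_5; terminal Gordon value at t=5 with g = 0.011; discount at r = 0.0888.
D_1 = 9.9680
D_2 = 12.5298
D_3 = 15.7499
D_4 = 16.6792
D_5 = 17.6633
TV_5 = 17.8576/(0.0888−0.011) = 229.5316
P₀ = Σ Dₜ/(1+r)ᵗ + TV_5/(1+r)^5 = 205.3416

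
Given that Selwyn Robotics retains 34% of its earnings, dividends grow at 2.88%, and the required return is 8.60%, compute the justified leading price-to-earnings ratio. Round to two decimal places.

11.54

Payout ratio b = 1 − 0.34 = 0.66.
Justified leading P/E = b/(r−g) = 0.66/(0.086−0.0288) = 11.5385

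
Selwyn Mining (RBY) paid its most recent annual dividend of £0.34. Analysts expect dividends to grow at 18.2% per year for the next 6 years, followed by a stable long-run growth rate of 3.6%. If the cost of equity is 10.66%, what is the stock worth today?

£10.00

Two-stage DDM. Project D₁…D_6 at 0.182, terminal growth 0.036, discount at r = 0.1066.
D_1 = 0.4019
D_2 = 0.4750
D_3 = 0.5615
D_4 = 0.6637
D_5 = 0.7845
D_6 = 0.9272
Terminal value at t=6: TV = D_7/(r−g) = 0.9606/(0.1066−0.036) = 13.6063
P₀ = 0.4019/(1+0.1066)^1 + 0.4750/(1+0.1066)^2 + 0.5615/(1+0.1066)^3 + 0.6637/(1+0.1066)^4 + 0.7845/(1+0.1066)^5 + 0.9272/(1+0.1066)^6 + 13.6063/(1+0.1066)^6 = 9.9953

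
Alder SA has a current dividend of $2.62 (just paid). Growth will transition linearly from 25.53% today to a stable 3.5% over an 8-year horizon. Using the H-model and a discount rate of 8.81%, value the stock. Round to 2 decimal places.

$94.55

H-model: P₀ = D₀[(1+g_L) + H(g_S−g_L)]/(r−g_L), with H = 8/2 = 4.
P₀ = 2.62 × [(1+0.035) + 4×(0.2553−0.035)] / (0.0881−0.035)
   = 2.62 × 1.9162 / 0.0531 = 94.5470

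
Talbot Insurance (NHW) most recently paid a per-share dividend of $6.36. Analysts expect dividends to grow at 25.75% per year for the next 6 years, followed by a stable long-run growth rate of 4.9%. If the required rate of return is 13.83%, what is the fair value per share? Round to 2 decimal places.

Two-stage DDM. Project D₁…D_6 at 0.2575, terminal growth 0.049, discount at r = 0.1383.
D_1 = 7.9977
D_2 = 10.0571
D_3 = 12.6468
D_4 = 15.9034
D_5 = 19.9985
D_6 = 25.1481
Terminal value at t=6: TV = D_7/(r−g) = 26.3804/(0.1383−0.049) = 295.4127
P₀ = 7.9977/(1+0.1383)^1 + 10.0571/(1+0.1383)^2 + 12.6468/(1+0.1383)^3 + 15.9034/(1+0.1383)^4 + 19.9985/(1+0.1383)^5 + 25.1481/(1+0.1383)^6 + 295.4127/(1+0.1383)^6 = 190.6558

$190.66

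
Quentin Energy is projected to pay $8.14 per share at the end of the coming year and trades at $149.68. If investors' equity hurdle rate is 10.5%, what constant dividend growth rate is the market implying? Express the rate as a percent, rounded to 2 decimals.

From P₀ = D₁/(r − g), the implied growth is g = r − D₁/P₀.
g = 0.105 − 8.14/149.68 = 0.105 − 0.05438 = 0.05062

5.06%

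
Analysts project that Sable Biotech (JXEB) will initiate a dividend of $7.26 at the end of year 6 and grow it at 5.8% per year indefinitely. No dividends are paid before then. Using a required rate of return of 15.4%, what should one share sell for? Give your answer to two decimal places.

$36.95

Deferred-dividend DDM. At t=5 the remaining stream is a growing perpetuity with first payment D_6 = 7.26.
V_5 = D_6/(r−g) = 7.26/(0.154−0.058) = 75.6250
P₀ = V_5/(1+r)^5 = 75.6250/(1+0.154)^5 = 36.9519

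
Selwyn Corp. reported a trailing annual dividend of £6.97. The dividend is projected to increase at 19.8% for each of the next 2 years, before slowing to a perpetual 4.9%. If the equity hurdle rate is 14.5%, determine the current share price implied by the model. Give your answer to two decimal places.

Two-stage DDM. Project D₁…D_2 at 0.198, terminal growth 0.049, discount at r = 0.145.
D_1 = 8.3501
D_2 = 10.0034
Terminal value at t=2: TV = D_3/(r−g) = 10.4935/(0.145−0.049) = 109.3077
P₀ = 8.3501/(1+0.145)^1 + 10.0034/(1+0.145)^2 + 109.3077/(1+0.145)^2 = 98.2986

£98.30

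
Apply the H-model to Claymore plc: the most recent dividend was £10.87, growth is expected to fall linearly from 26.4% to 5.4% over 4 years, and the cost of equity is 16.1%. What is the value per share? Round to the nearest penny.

H-model: P₀ = D₀[(1+g_L) + H(g_S−g_L)]/(r−g_L), with H = 4/2 = 2.
P₀ = 10.87 × [(1+0.054) + 2×(0.264−0.054)] / (0.161−0.054)
   = 10.87 × 1.4740 / 0.107 = 149.7419

£149.74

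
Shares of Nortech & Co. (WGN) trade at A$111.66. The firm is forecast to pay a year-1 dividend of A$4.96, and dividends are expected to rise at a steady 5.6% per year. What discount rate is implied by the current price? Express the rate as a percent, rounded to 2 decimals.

Rearranging the constant-growth DDM: r = D₁/P₀ + g.
r = 4.9600 / 111.66 + 0.056 = 0.04442 + 0.056 = 0.10042

10.04%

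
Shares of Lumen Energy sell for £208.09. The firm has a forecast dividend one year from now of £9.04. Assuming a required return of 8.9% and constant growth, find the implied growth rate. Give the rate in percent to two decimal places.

From P₀ = D₁/(r − g), the implied growth is g = r − D₁/P₀.
g = 0.089 − 9.04/208.09 = 0.089 − 0.04344 = 0.04556

4.56%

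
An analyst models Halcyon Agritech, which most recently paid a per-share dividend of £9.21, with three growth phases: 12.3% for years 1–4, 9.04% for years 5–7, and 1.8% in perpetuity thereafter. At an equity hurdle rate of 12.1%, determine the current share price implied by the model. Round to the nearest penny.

£147.71

Three-stage DDM. Project D₁…D_7; terminal Gordon value at t=7 with g = 0.018; discount at r = 0.121.
D_1 = 10.3428
D_2 = 11.6150
D_3 = 13.0436
D_4 = 14.6480
D_5 = 15.9722
D_6 = 17.4161
D_7 = 18.9905
TV_7 = 19.3323/(0.121−0.018) = 187.6924
P₀ = Σ Dₜ/(1+r)ᵗ + TV_7/(1+r)^7 = 147.7143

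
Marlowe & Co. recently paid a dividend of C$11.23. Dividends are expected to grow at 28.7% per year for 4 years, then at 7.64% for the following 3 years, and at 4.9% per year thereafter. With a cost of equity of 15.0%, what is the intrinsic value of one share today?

C$256.39

Three-stage DDM. Project D₁…D_7; terminal Gordon value at t=7 with g = 0.049; discount at r = 0.15.
D_1 = 14.4530
D_2 = 18.6010
D_3 = 23.9395
D_4 = 30.8102
D_5 = 33.1641
D_6 = 35.6978
D_7 = 38.4251
TV_7 = 40.3079/(0.15−0.049) = 399.0884
P₀ = Σ Dₜ/(1+r)ᵗ + TV_7/(1+r)^7 = 256.3884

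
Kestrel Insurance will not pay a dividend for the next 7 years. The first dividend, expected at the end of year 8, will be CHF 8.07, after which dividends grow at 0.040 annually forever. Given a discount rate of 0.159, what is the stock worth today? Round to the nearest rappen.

Deferred-dividend DDM. At t=7 the remaining stream is a growing perpetuity with first payment D_8 = 8.07.
V_7 = D_8/(r−g) = 8.07/(0.159−0.04) = 67.8151
P₀ = V_7/(1+r)^7 = 67.8151/(1+0.159)^7 = 24.1403

CHF 24.14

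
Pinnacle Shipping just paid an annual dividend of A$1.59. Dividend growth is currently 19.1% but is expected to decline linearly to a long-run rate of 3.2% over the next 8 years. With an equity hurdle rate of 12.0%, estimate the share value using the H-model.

A$30.14

H-model: P₀ = D₀[(1+g_L) + H(g_S−g_L)]/(r−g_L), with H = 8/2 = 4.
P₀ = 1.59 × [(1+0.032) + 4×(0.191−0.032)] / (0.12−0.032)
   = 1.59 × 1.6680 / 0.088 = 30.1377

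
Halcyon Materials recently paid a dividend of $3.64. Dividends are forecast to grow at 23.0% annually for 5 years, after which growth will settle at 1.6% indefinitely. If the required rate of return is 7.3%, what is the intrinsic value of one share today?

$156.35

Two-stage DDM. Project D₁…D_5 at 0.23, terminal growth 0.016, discount at r = 0.073.
D_1 = 4.4772
D_2 = 5.5070
D_3 = 6.7736
D_4 = 8.3315
D_5 = 10.2477
Terminal value at t=5: TV = D_6/(r−g) = 10.4117/(0.073−0.016) = 182.6610
P₀ = 4.4772/(1+0.073)^1 + 5.5070/(1+0.073)^2 + 6.7736/(1+0.073)^3 + 8.3315/(1+0.073)^4 + 10.2477/(1+0.073)^5 + 182.6610/(1+0.073)^5 = 156.3532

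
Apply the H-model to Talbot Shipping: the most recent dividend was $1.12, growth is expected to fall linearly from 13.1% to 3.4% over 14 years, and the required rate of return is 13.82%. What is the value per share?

$18.41

H-model: P₀ = D₀[(1+g_L) + H(g_S−g_L)]/(r−g_L), with H = 14/2 = 7.
P₀ = 1.12 × [(1+0.034) + 7×(0.131−0.034)] / (0.1382−0.034)
   = 1.12 × 1.7130 / 0.1042 = 18.4123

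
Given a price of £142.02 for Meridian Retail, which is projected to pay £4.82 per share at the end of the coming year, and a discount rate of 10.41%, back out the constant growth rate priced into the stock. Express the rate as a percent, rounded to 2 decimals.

7.02%

From P₀ = D₁/(r − g), the implied growth is g = r − D₁/P₀.
g = 0.1041 − 4.82/142.02 = 0.1041 − 0.03394 = 0.07016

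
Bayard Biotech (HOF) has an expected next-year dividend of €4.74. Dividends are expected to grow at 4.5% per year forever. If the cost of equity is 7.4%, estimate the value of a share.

€163.45

Gordon growth model: P₀ = D₁/(r − g), with D₁ = 4.74 given directly.
P₀ = 4.7400 / (0.074 − 0.045) = 4.7400 / 0.029 = 163.4483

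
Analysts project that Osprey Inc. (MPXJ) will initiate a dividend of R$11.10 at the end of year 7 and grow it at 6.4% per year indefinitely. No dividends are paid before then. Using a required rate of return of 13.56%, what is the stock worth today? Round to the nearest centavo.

R$72.29

Deferred-dividend DDM. At t=6 the remaining stream is a growing perpetuity with first payment D_7 = 11.10.
V_6 = D_7/(r−g) = 11.10/(0.1356−0.064) = 155.0279
P₀ = V_6/(1+r)^6 = 155.0279/(1+0.1356)^6 = 72.2866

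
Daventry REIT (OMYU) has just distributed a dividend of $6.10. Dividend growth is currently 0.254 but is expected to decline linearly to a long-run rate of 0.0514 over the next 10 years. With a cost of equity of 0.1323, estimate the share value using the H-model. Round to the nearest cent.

$155.66

H-model: P₀ = D₀[(1+g_L) + H(g_S−g_L)]/(r−g_L), with H = 10/2 = 5.
P₀ = 6.10 × [(1+0.0514) + 5×(0.254−0.0514)] / (0.1323−0.0514)
   = 6.10 × 2.0644 / 0.0809 = 155.6593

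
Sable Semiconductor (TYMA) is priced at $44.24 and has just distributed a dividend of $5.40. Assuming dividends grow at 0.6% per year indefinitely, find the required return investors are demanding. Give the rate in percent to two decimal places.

Rearranging the constant-growth DDM: r = D₁/P₀ + g.
D₁ = 5.40 × (1 + 0.006) = 5.4324.
r = 5.4324 / 44.24 + 0.006 = 0.12279 + 0.006 = 0.12879

12.88%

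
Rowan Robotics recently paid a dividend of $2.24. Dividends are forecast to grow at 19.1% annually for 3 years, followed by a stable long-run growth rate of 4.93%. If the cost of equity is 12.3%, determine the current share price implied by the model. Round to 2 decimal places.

$45.61

Two-stage DDM. Project D₁…D_3 at 0.191, terminal growth 0.0493, discount at r = 0.123.
D_1 = 2.6678
D_2 = 3.1774
D_3 = 3.7843
Terminal value at t=3: TV = D_4/(r−g) = 3.9708/(0.123−0.0493) = 53.8785
P₀ = 2.6678/(1+0.123)^1 + 3.1774/(1+0.123)^2 + 3.7843/(1+0.123)^3 + 53.8785/(1+0.123)^3 = 45.6103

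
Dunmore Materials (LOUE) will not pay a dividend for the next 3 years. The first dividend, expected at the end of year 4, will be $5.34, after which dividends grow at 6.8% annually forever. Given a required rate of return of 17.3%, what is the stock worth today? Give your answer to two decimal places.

Deferred-dividend DDM. At t=3 the remaining stream is a growing perpetuity with first payment D_4 = 5.34.
V_3 = D_4/(r−g) = 5.34/(0.173−0.068) = 50.8571
P₀ = V_3/(1+r)^3 = 50.8571/(1+0.173)^3 = 31.5107

$31.51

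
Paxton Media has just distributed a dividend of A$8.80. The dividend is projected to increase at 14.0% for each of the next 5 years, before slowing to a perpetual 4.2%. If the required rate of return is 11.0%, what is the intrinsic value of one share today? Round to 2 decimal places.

A$201.78

Two-stage DDM. Project D₁…D_5 at 0.14, terminal growth 0.042, discount at r = 0.11.
D_1 = 10.0320
D_2 = 11.4365
D_3 = 13.0376
D_4 = 14.8628
D_5 = 16.9436
Terminal value at t=5: TV = D_6/(r−g) = 17.6553/(0.11−0.042) = 259.6365
P₀ = 10.0320/(1+0.11)^1 + 11.4365/(1+0.11)^2 + 13.0376/(1+0.11)^3 + 14.8628/(1+0.11)^4 + 16.9436/(1+0.11)^5 + 259.6365/(1+0.11)^5 = 201.7804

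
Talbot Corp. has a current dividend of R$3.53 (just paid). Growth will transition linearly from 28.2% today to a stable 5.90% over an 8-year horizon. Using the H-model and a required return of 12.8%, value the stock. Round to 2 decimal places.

R$99.81

H-model: P₀ = D₀[(1+g_L) + H(g_S−g_L)]/(r−g_L), with H = 8/2 = 4.
P₀ = 3.53 × [(1+0.059) + 4×(0.282−0.059)] / (0.128−0.059)
   = 3.53 × 1.9510 / 0.069 = 99.8120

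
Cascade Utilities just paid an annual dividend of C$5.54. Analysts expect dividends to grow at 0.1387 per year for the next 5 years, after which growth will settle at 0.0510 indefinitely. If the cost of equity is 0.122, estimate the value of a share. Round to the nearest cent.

C$117.26

Two-stage DDM. Project D₁…D_5 at 0.1387, terminal growth 0.051, discount at r = 0.122.
D_1 = 6.3084
D_2 = 7.1834
D_3 = 8.1797
D_4 = 9.3142
D_5 = 10.6061
Terminal value at t=5: TV = D_6/(r−g) = 11.1470/(0.122−0.051) = 157.0004
P₀ = 6.3084/(1+0.122)^1 + 7.1834/(1+0.122)^2 + 8.1797/(1+0.122)^3 + 9.3142/(1+0.122)^4 + 10.6061/(1+0.122)^5 + 157.0004/(1+0.122)^5 = 117.2568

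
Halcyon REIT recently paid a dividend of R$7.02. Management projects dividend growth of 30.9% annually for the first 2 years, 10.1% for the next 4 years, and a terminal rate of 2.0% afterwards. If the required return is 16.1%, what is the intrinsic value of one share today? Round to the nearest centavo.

R$100.36

Three-stage DDM. Project D₁…D_6; terminal Gordon value at t=6 with g = 0.02; discount at r = 0.161.
D_1 = 9.1892
D_2 = 12.0286
D_3 = 13.2435
D_4 = 14.5811
D_5 = 16.0538
D_6 = 17.6753
TV_6 = 18.0288/(0.161−0.02) = 127.8635
P₀ = Σ Dₜ/(1+r)ᵗ + TV_6/(1+r)^6 = 100.3645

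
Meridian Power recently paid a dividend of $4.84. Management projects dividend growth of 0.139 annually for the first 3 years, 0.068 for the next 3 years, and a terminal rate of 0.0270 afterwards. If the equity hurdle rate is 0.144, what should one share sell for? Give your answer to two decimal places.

$61.02

Three-stage DDM. Project D₁…D_6; terminal Gordon value at t=6 with g = 0.027; discount at r = 0.144.
D_1 = 5.5128
D_2 = 6.2790
D_3 = 7.1518
D_4 = 7.6381
D_5 = 8.1575
D_6 = 8.7122
TV_6 = 8.9475/(0.144−0.027) = 76.4742
P₀ = Σ Dₜ/(1+r)ᵗ + TV_6/(1+r)^6 = 61.0188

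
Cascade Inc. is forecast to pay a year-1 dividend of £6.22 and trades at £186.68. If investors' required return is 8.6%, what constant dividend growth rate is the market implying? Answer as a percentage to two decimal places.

From P₀ = D₁/(r − g), the implied growth is g = r − D₁/P₀.
g = 0.086 − 6.22/186.68 = 0.086 − 0.03332 = 0.05268

5.27%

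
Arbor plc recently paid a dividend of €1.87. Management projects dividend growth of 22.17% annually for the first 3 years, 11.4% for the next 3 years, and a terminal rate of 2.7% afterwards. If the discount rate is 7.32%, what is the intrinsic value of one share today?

€84.82

Three-stage DDM. Project D₁…D_6; terminal Gordon value at t=6 with g = 0.027; discount at r = 0.0732.
D_1 = 2.2846
D_2 = 2.7911
D_3 = 3.4099
D_4 = 3.7986
D_5 = 4.2316
D_6 = 4.7140
TV_6 = 4.8413/(0.0732−0.027) = 104.7899
P₀ = Σ Dₜ/(1+r)ᵗ + TV_6/(1+r)^6 = 84.8179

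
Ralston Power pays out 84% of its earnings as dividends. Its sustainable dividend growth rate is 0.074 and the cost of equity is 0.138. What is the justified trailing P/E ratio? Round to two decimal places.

Justified trailing P/E = b(1+g)/(r−g) = 0.84×(1+0.074)/(0.138−0.074) = 14.0962

14.10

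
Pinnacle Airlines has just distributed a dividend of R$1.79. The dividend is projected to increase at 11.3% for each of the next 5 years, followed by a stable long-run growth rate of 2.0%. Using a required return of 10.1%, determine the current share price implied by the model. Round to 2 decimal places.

Two-stage DDM. Project D₁…D_5 at 0.113, terminal growth 0.02, discount at r = 0.101.
D_1 = 1.9923
D_2 = 2.2174
D_3 = 2.4680
D_4 = 2.7468
D_5 = 3.0572
Terminal value at t=5: TV = D_6/(r−g) = 3.1184/(0.101−0.02) = 38.4985
P₀ = 1.9923/(1+0.101)^1 + 2.2174/(1+0.101)^2 + 2.4680/(1+0.101)^3 + 2.7468/(1+0.101)^4 + 3.0572/(1+0.101)^5 + 38.4985/(1+0.101)^5 = 33.0431

R$33.04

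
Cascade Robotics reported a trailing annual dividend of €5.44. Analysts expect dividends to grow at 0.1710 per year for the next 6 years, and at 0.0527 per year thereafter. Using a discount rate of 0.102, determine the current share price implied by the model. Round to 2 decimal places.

Two-stage DDM. Project D₁…D_6 at 0.171, terminal growth 0.0527, discount at r = 0.102.
D_1 = 6.3702
D_2 = 7.4596
D_3 = 8.7351
D_4 = 10.2288
D_5 = 11.9780
D_6 = 14.0262
Terminal value at t=6: TV = D_7/(r−g) = 14.7654/(0.102−0.0527) = 299.5008
P₀ = 6.3702/(1+0.102)^1 + 7.4596/(1+0.102)^2 + 8.7351/(1+0.102)^3 + 10.2288/(1+0.102)^4 + 11.9780/(1+0.102)^5 + 14.0262/(1+0.102)^6 + 299.5008/(1+0.102)^6 = 207.8157

€207.82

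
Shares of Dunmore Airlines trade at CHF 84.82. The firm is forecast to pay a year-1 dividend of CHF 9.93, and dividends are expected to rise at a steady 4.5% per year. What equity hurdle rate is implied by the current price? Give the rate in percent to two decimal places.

16.21%

Rearranging the constant-growth DDM: r = D₁/P₀ + g.
r = 9.9300 / 84.82 + 0.045 = 0.11707 + 0.045 = 0.16207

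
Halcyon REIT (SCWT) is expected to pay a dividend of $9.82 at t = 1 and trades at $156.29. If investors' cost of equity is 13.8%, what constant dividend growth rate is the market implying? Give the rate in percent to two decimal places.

From P₀ = D₁/(r − g), the implied growth is g = r − D₁/P₀.
g = 0.138 − 9.82/156.29 = 0.138 − 0.06283 = 0.07517

7.52%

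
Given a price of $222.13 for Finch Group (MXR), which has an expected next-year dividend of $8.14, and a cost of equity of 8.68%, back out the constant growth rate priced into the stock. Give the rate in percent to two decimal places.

5.02%

From P₀ = D₁/(r − g), the implied growth is g = r − D₁/P₀.
g = 0.0868 − 8.14/222.13 = 0.0868 − 0.03665 = 0.05015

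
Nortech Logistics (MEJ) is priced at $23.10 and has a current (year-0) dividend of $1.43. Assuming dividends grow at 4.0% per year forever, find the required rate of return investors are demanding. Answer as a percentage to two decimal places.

10.44%

Rearranging the constant-growth DDM: r = D₁/P₀ + g.
D₁ = 1.43 × (1 + 0.04) = 1.4872.
r = 1.4872 / 23.10 + 0.04 = 0.06438 + 0.04 = 0.10438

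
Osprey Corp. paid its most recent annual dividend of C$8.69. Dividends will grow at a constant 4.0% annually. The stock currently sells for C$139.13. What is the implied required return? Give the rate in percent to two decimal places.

10.50%

Rearranging the constant-growth DDM: r = D₁/P₀ + g.
D₁ = 8.69 × (1 + 0.04) = 9.0376.
r = 9.0376 / 139.13 + 0.04 = 0.06496 + 0.04 = 0.10496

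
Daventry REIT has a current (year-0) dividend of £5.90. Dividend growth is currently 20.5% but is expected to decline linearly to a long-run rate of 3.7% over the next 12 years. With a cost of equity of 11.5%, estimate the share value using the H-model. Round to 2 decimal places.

H-model: P₀ = D₀[(1+g_L) + H(g_S−g_L)]/(r−g_L), with H = 12/2 = 6.
P₀ = 5.90 × [(1+0.037) + 6×(0.205−0.037)] / (0.115−0.037)
   = 5.90 × 2.0450 / 0.078 = 154.6859

£154.69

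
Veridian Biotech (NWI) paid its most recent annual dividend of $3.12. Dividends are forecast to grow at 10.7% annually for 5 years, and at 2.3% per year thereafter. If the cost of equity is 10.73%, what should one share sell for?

$53.40

Two-stage DDM. Project D₁…D_5 at 0.107, terminal growth 0.023, discount at r = 0.1073.
D_1 = 3.4538
D_2 = 3.8234
D_3 = 4.2325
D_4 = 4.6854
D_5 = 5.1867
Terminal value at t=5: TV = D_6/(r−g) = 5.3060/(0.1073−0.023) = 62.9420
P₀ = 3.4538/(1+0.1073)^1 + 3.8234/(1+0.1073)^2 + 4.2325/(1+0.1073)^3 + 4.6854/(1+0.1073)^4 + 5.1867/(1+0.1073)^5 + 62.9420/(1+0.1073)^5 = 53.3980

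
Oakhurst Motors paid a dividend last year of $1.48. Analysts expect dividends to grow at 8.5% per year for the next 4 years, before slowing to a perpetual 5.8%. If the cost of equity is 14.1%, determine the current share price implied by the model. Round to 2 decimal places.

$20.65

Two-stage DDM. Project D₁…D_4 at 0.085, terminal growth 0.058, discount at r = 0.141.
D_1 = 1.6058
D_2 = 1.7423
D_3 = 1.8904
D_4 = 2.0511
Terminal value at t=4: TV = D_5/(r−g) = 2.1700/(0.141−0.058) = 26.1450
P₀ = 1.6058/(1+0.141)^1 + 1.7423/(1+0.141)^2 + 1.8904/(1+0.141)^3 + 2.0511/(1+0.141)^4 + 26.1450/(1+0.141)^4 = 20.6541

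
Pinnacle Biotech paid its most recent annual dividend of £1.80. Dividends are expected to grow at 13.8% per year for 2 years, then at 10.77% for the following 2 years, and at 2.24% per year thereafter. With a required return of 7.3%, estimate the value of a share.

Three-stage DDM. Project D₁…D_4; terminal Gordon value at t=4 with g = 0.0224; discount at r = 0.073.
D_1 = 2.0484
D_2 = 2.3311
D_3 = 2.5821
D_4 = 2.8602
TV_4 = 2.9243/(0.073−0.0224) = 57.7925
P₀ = Σ Dₜ/(1+r)ᵗ + TV_4/(1+r)^4 = 51.7803

£51.78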